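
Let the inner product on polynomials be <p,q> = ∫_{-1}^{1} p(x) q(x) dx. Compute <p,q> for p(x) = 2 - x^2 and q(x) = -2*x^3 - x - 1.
<p,q> = -10/3

Expand the product: p(x)·q(x) = 2*x^5 - 3*x^3 + x^2 - 2*x - 2.
∫_{-1}^{1} of each monomial x^k gives [2/(k+1) if k even, 0 if k odd]. Integrating term-by-term (or equivalently evaluating the antiderivative F(x) = x^6/3 - 3*x^4/4 + x^3/3 - x^2 - 2*x at the endpoints):
  F(1) − F(−1) = -37/12 − (1/4) = -10/3.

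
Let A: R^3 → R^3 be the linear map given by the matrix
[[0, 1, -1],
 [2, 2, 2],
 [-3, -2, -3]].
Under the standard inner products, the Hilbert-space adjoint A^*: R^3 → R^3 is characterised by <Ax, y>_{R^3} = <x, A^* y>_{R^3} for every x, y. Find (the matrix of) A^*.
A^* = A^T =
[[0, 2, -3],
 [1, 2, -2],
 [-1, 2, -3]]

For real matrices with standard dot products, the defining identity <Ax, y> = <x, A^* y> gives (Ax)^T y = x^T (A^*) y, i.e. x^T A^T y = x^T (A^*) y. Since this holds for all x, y, we must have A^* = A^T. Therefore
A^* =
[[0, 2, -3],
 [1, 2, -2],
 [-1, 2, -3]].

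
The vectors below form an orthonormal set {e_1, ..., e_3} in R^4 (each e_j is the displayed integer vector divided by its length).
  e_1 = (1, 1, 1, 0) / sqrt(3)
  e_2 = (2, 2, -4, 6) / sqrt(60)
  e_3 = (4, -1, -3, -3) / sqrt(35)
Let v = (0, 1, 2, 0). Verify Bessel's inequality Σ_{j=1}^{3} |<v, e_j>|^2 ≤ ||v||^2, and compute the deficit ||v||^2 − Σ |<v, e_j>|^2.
Σ |<v, e_j>|^2 = 5; ||v||^2 = 5; deficit = 0

Write each e_j = u_j / sqrt(<u_j, u_j>) where u_j is the displayed integer vector. Then <v, e_j> = <v, u_j> / sqrt(<u_j, u_j>), so |<v, e_j>|^2 = <v, u_j>^2 / <u_j, u_j>.
Coefficients: <v, e_1> = 3/sqrt(3), <v, e_2> = -6/sqrt(60), <v, e_3> = -7/sqrt(35).
Square and sum: Σ |<v, e_j>|^2 = 5.
Compute ||v||^2 = v·v = 5.
Deficit = 5 − 5 = 0 ≥ 0, confirming Bessel's inequality. (The deficit equals ||v − Σ <v,e_j> e_j||^2, the squared distance from v to span{e_j}.)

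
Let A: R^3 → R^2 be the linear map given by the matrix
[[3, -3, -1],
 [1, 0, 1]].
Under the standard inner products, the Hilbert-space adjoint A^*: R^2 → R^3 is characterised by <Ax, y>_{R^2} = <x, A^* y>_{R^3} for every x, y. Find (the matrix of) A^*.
A^* = A^T =
[[3, 1],
 [-3, 0],
 [-1, 1]]

For real matrices with standard dot products, the defining identity <Ax, y> = <x, A^* y> gives (Ax)^T y = x^T (A^*) y, i.e. x^T A^T y = x^T (A^*) y. Since this holds for all x, y, we must have A^* = A^T. Therefore
A^* =
[[3, 1],
 [-3, 0],
 [-1, 1]].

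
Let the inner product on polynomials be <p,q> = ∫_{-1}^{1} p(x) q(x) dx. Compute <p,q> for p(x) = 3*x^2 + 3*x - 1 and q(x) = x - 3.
<p,q> = 2

Expand the product: p(x)·q(x) = 3*x^3 - 6*x^2 - 10*x + 3.
∫_{-1}^{1} of each monomial x^k gives [2/(k+1) if k even, 0 if k odd]. Integrating term-by-term (or equivalently evaluating the antiderivative F(x) = 3*x^4/4 - 2*x^3 - 5*x^2 + 3*x at the endpoints):
  F(1) − F(−1) = -13/4 − (-21/4) = 2.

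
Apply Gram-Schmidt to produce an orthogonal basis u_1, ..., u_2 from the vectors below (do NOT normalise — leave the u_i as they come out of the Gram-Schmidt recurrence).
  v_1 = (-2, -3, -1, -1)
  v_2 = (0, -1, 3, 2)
Orthogonal basis:
  u_1 = (-2, -3, -1, -1)
  u_2 = (-4/15, -7/5, 43/15, 28/15)

Apply the Gram-Schmidt recurrence
  u_1 = v_1
  u_i = v_i − Σ_{j<i} ((v_i · u_j) / (u_j · u_j)) · u_j.

Step by step this gives:
  u_1 = (-2, -3, -1, -1)
  u_2 = (-4/15, -7/5, 43/15, 28/15)

Orthogonality check:
  u_2 · u_1 = 0 (should be 0)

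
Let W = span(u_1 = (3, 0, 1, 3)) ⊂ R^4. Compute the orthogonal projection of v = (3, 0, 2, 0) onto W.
proj_W(v) = (33/19, 0, 11/19, 33/19)

Set up U = [u_1 | ... | u_1] ∈ R^(4×1). The projector onto W = col(U) is P = U (U^T U)^(-1) U^T.
Compute U^T U =
  [19],
and U^T v = (11).
Solve U^T U · c = U^T v for the coefficients: c = (11/19). The projection is proj_W(v) = U c.
Check: (v - proj_W(v)) · u_1 = 0  (should be 0).
Result: proj_W(v) = (33/19, 0, 11/19, 33/19).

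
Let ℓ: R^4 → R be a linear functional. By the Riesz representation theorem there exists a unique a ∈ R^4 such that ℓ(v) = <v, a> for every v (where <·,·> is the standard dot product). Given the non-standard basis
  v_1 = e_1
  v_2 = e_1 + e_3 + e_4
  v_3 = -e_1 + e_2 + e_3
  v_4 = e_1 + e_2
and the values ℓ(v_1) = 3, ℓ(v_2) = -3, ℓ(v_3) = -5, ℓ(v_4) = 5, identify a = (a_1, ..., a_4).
a = (3, 2, -4, -2)

Write a = (a_1, ..., a_4) in the standard basis. For each basis vector v_i, ℓ(v_i) = <v_i, a> is a linear equation in the a_j's. Collect the n equations into a matrix system V a = ℓ, where row i of V is v_i (expressed in the standard basis). Since V is invertible (lower-triangular with 1s on the diagonal, up to permutation), solve by back-substitution:
  V =
[[1, 0, 0, 0],
 [1, 0, 1, 1],
 [-1, 1, 1, 0],
 [1, 1, 0, 0]]
  V a = (3, -3, -5, 5)
Solving gives a = (3, 2, -4, -2).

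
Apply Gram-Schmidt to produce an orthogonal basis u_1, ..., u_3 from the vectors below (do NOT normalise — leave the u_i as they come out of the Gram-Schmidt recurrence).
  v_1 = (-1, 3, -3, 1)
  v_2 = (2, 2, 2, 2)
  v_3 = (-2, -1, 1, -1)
Orthogonal basis:
  u_1 = (-1, 3, -3, 1)
  u_2 = (2, 2, 2, 2)
  u_3 = (-3/2, 1/2, 1, 0)

Apply the Gram-Schmidt recurrence
  u_1 = v_1
  u_i = v_i − Σ_{j<i} ((v_i · u_j) / (u_j · u_j)) · u_j.

Step by step this gives:
  u_1 = (-1, 3, -3, 1)
  u_2 = (2, 2, 2, 2)
  u_3 = (-3/2, 1/2, 1, 0)

Orthogonality check:
  u_2 · u_1 = 0 (should be 0)
  u_3 · u_1 = 0 (should be 0)
  u_3 · u_2 = 0 (should be 0)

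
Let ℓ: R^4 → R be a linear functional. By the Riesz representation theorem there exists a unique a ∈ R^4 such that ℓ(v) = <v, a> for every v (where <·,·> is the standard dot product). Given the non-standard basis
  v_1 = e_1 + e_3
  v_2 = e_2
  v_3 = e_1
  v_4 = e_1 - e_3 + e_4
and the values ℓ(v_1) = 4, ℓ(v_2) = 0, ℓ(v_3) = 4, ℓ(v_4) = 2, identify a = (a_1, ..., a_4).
a = (4, 0, 0, -2)

Write a = (a_1, ..., a_4) in the standard basis. For each basis vector v_i, ℓ(v_i) = <v_i, a> is a linear equation in the a_j's. Collect the n equations into a matrix system V a = ℓ, where row i of V is v_i (expressed in the standard basis). Since V is invertible (lower-triangular with 1s on the diagonal, up to permutation), solve by back-substitution:
  V =
[[1, 0, 1, 0],
 [0, 1, 0, 0],
 [1, 0, 0, 0],
 [1, 0, -1, 1]]
  V a = (4, 0, 4, 2)
Solving gives a = (4, 0, 0, -2).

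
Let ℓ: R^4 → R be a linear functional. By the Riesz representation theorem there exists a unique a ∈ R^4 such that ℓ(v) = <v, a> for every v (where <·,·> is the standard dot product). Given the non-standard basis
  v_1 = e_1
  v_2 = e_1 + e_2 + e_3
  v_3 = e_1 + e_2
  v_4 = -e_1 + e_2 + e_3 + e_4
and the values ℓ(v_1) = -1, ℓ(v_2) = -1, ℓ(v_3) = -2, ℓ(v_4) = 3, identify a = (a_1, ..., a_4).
a = (-1, -1, 1, 2)

Write a = (a_1, ..., a_4) in the standard basis. For each basis vector v_i, ℓ(v_i) = <v_i, a> is a linear equation in the a_j's. Collect the n equations into a matrix system V a = ℓ, where row i of V is v_i (expressed in the standard basis). Since V is invertible (lower-triangular with 1s on the diagonal, up to permutation), solve by back-substitution:
  V =
[[1, 0, 0, 0],
 [1, 1, 1, 0],
 [1, 1, 0, 0],
 [-1, 1, 1, 1]]
  V a = (-1, -1, -2, 3)
Solving gives a = (-1, -1, 1, 2).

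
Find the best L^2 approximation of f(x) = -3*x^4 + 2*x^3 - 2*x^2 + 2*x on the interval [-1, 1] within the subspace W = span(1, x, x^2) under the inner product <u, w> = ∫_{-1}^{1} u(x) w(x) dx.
g(x) = -32*x^2/7 + 16*x/5 + 9/35

The best approximation g ∈ W is the orthogonal projection of f onto W. Writing g = a_0 + a_1 x + a_2 x^2, the coefficients solve the normal equations G · a = b where
  G_{ij} = <φ_i, φ_j> and b_i = <f, φ_i>, with φ_0 = 1, φ_1 = x, φ_2 = x^2.
G =
  [2, 0, 2/3]
  [0, 2/3, 0]
  [2/3, 0, 2/5],
b = (-38/15, 32/15, -58/35).
Solving gives a_0 = 9/35, a_1 = 16/5, a_2 = -32/7, so
  g(x) = -32*x^2/7 + 16*x/5 + 9/35.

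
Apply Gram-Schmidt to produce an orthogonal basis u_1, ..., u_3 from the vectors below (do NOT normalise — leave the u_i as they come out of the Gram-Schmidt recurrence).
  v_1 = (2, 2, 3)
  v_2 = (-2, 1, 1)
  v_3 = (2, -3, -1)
Orthogonal basis:
  u_1 = (2, 2, 3)
  u_2 = (-36/17, 15/17, 14/17)
  u_3 = (-16/101, -128/101, 96/101)

Apply the Gram-Schmidt recurrence
  u_1 = v_1
  u_i = v_i − Σ_{j<i} ((v_i · u_j) / (u_j · u_j)) · u_j.

Step by step this gives:
  u_1 = (2, 2, 3)
  u_2 = (-36/17, 15/17, 14/17)
  u_3 = (-16/101, -128/101, 96/101)

Orthogonality check:
  u_2 · u_1 = 0 (should be 0)
  u_3 · u_1 = 0 (should be 0)
  u_3 · u_2 = 0 (should be 0)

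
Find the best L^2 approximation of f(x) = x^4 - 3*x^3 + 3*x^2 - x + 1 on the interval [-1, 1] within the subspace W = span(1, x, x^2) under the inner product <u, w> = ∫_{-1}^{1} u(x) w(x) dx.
g(x) = 27*x^2/7 - 14*x/5 + 32/35

The best approximation g ∈ W is the orthogonal projection of f onto W. Writing g = a_0 + a_1 x + a_2 x^2, the coefficients solve the normal equations G · a = b where
  G_{ij} = <φ_i, φ_j> and b_i = <f, φ_i>, with φ_0 = 1, φ_1 = x, φ_2 = x^2.
G =
  [2, 0, 2/3]
  [0, 2/3, 0]
  [2/3, 0, 2/5],
b = (22/5, -28/15, 226/105).
Solving gives a_0 = 32/35, a_1 = -14/5, a_2 = 27/7, so
  g(x) = 27*x^2/7 - 14*x/5 + 32/35.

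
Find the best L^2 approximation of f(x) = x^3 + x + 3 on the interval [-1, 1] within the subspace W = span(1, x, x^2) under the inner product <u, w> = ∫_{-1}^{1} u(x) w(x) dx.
g(x) = 8*x/5 + 3

The best approximation g ∈ W is the orthogonal projection of f onto W. Writing g = a_0 + a_1 x + a_2 x^2, the coefficients solve the normal equations G · a = b where
  G_{ij} = <φ_i, φ_j> and b_i = <f, φ_i>, with φ_0 = 1, φ_1 = x, φ_2 = x^2.
G =
  [2, 0, 2/3]
  [0, 2/3, 0]
  [2/3, 0, 2/5],
b = (6, 16/15, 2).
Solving gives a_0 = 3, a_1 = 8/5, a_2 = 0, so
  g(x) = 8*x/5 + 3.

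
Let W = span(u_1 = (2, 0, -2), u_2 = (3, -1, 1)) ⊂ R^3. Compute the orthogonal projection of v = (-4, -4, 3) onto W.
proj_W(v) = (-55/18, -2/9, 71/18)

Set up U = [u_1 | ... | u_2] ∈ R^(3×2). The projector onto W = col(U) is P = U (U^T U)^(-1) U^T.
Compute U^T U =
  [8, 4]
  [4, 11],
and U^T v = (-14, -5).
Solve U^T U · c = U^T v for the coefficients: c = (-67/36, 2/9). The projection is proj_W(v) = U c.
Check: (v - proj_W(v)) · u_1 = 0  (should be 0).
Check: (v - proj_W(v)) · u_2 = 0  (should be 0).
Result: proj_W(v) = (-55/18, -2/9, 71/18).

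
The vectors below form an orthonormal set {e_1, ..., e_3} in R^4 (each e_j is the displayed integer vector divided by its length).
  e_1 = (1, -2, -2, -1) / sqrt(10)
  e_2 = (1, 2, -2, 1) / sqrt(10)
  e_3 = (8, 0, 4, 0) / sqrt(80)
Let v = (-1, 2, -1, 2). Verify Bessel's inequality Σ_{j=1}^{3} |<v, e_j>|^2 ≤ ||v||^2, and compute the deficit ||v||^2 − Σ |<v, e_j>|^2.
Σ |<v, e_j>|^2 = 46/5; ||v||^2 = 10; deficit = 4/5

Write each e_j = u_j / sqrt(<u_j, u_j>) where u_j is the displayed integer vector. Then <v, e_j> = <v, u_j> / sqrt(<u_j, u_j>), so |<v, e_j>|^2 = <v, u_j>^2 / <u_j, u_j>.
Coefficients: <v, e_1> = -5/sqrt(10), <v, e_2> = 7/sqrt(10), <v, e_3> = -12/sqrt(80).
Square and sum: Σ |<v, e_j>|^2 = 46/5.
Compute ||v||^2 = v·v = 10.
Deficit = 10 − 46/5 = 4/5 ≥ 0, confirming Bessel's inequality. (The deficit equals ||v − Σ <v,e_j> e_j||^2, the squared distance from v to span{e_j}.)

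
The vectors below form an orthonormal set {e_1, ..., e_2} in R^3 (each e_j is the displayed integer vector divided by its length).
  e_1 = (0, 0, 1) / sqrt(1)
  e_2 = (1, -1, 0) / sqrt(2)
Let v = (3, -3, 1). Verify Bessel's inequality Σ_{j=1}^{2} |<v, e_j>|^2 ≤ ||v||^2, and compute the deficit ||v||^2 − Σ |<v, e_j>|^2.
Σ |<v, e_j>|^2 = 19; ||v||^2 = 19; deficit = 0

Write each e_j = u_j / sqrt(<u_j, u_j>) where u_j is the displayed integer vector. Then <v, e_j> = <v, u_j> / sqrt(<u_j, u_j>), so |<v, e_j>|^2 = <v, u_j>^2 / <u_j, u_j>.
Coefficients: <v, e_1> = 1/sqrt(1), <v, e_2> = 6/sqrt(2).
Square and sum: Σ |<v, e_j>|^2 = 19.
Compute ||v||^2 = v·v = 19.
Deficit = 19 − 19 = 0 ≥ 0, confirming Bessel's inequality. (The deficit equals ||v − Σ <v,e_j> e_j||^2, the squared distance from v to span{e_j}.)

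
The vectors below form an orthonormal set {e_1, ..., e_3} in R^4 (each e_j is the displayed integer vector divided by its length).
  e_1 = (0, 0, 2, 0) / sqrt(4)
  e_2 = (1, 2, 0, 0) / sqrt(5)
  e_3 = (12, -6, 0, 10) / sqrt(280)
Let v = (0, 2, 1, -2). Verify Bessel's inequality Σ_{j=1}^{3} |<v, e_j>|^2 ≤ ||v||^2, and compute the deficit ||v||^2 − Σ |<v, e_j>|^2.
Σ |<v, e_j>|^2 = 55/7; ||v||^2 = 9; deficit = 8/7

Write each e_j = u_j / sqrt(<u_j, u_j>) where u_j is the displayed integer vector. Then <v, e_j> = <v, u_j> / sqrt(<u_j, u_j>), so |<v, e_j>|^2 = <v, u_j>^2 / <u_j, u_j>.
Coefficients: <v, e_1> = 2/sqrt(4), <v, e_2> = 4/sqrt(5), <v, e_3> = -32/sqrt(280).
Square and sum: Σ |<v, e_j>|^2 = 55/7.
Compute ||v||^2 = v·v = 9.
Deficit = 9 − 55/7 = 8/7 ≥ 0, confirming Bessel's inequality. (The deficit equals ||v − Σ <v,e_j> e_j||^2, the squared distance from v to span{e_j}.)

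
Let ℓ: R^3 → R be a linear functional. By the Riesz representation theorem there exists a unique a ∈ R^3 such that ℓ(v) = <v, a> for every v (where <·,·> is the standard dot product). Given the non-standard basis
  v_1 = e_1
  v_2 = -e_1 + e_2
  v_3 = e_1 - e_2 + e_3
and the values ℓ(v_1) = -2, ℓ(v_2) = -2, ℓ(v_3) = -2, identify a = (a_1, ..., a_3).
a = (-2, -4, -4)

Write a = (a_1, ..., a_3) in the standard basis. For each basis vector v_i, ℓ(v_i) = <v_i, a> is a linear equation in the a_j's. Collect the n equations into a matrix system V a = ℓ, where row i of V is v_i (expressed in the standard basis). Since V is invertible (lower-triangular with 1s on the diagonal, up to permutation), solve by back-substitution:
  V =
[[1, 0, 0],
 [-1, 1, 0],
 [1, -1, 1]]
  V a = (-2, -2, -2)
Solving gives a = (-2, -4, -4).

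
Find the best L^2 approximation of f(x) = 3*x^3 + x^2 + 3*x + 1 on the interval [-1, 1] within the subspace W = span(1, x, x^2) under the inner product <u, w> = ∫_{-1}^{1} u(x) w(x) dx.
g(x) = x^2 + 24*x/5 + 1

The best approximation g ∈ W is the orthogonal projection of f onto W. Writing g = a_0 + a_1 x + a_2 x^2, the coefficients solve the normal equations G · a = b where
  G_{ij} = <φ_i, φ_j> and b_i = <f, φ_i>, with φ_0 = 1, φ_1 = x, φ_2 = x^2.
G =
  [2, 0, 2/3]
  [0, 2/3, 0]
  [2/3, 0, 2/5],
b = (8/3, 16/5, 16/15).
Solving gives a_0 = 1, a_1 = 24/5, a_2 = 1, so
  g(x) = x^2 + 24*x/5 + 1.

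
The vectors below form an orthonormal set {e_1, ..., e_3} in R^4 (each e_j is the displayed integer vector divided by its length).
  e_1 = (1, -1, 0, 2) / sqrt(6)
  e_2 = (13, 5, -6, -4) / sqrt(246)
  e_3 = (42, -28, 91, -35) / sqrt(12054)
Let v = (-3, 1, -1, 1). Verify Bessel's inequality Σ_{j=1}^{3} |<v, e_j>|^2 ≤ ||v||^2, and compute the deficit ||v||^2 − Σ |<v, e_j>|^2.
Σ |<v, e_j>|^2 = 34/3; ||v||^2 = 12; deficit = 2/3

Write each e_j = u_j / sqrt(<u_j, u_j>) where u_j is the displayed integer vector. Then <v, e_j> = <v, u_j> / sqrt(<u_j, u_j>), so |<v, e_j>|^2 = <v, u_j>^2 / <u_j, u_j>.
Coefficients: <v, e_1> = -2/sqrt(6), <v, e_2> = -32/sqrt(246), <v, e_3> = -280/sqrt(12054).
Square and sum: Σ |<v, e_j>|^2 = 34/3.
Compute ||v||^2 = v·v = 12.
Deficit = 12 − 34/3 = 2/3 ≥ 0, confirming Bessel's inequality. (The deficit equals ||v − Σ <v,e_j> e_j||^2, the squared distance from v to span{e_j}.)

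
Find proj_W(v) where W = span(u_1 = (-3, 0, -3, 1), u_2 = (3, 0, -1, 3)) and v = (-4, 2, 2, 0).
proj_W(v) = (-30/11, 0, 1/11, -21/11)

Set up U = [u_1 | ... | u_2] ∈ R^(4×2). The projector onto W = col(U) is P = U (U^T U)^(-1) U^T.
Compute U^T U =
  [19, -3]
  [-3, 19],
and U^T v = (6, -14).
Solve U^T U · c = U^T v for the coefficients: c = (9/44, -31/44). The projection is proj_W(v) = U c.
Check: (v - proj_W(v)) · u_1 = 0  (should be 0).
Check: (v - proj_W(v)) · u_2 = 0  (should be 0).
Result: proj_W(v) = (-30/11, 0, 1/11, -21/11).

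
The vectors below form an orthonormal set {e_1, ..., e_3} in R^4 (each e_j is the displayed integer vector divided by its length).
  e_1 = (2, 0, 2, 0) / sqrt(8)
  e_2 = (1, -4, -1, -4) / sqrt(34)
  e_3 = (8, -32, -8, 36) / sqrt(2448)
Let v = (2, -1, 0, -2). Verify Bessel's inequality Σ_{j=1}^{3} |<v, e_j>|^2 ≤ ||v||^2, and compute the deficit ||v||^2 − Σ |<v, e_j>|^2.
Σ |<v, e_j>|^2 = 8; ||v||^2 = 9; deficit = 1

Write each e_j = u_j / sqrt(<u_j, u_j>) where u_j is the displayed integer vector. Then <v, e_j> = <v, u_j> / sqrt(<u_j, u_j>), so |<v, e_j>|^2 = <v, u_j>^2 / <u_j, u_j>.
Coefficients: <v, e_1> = 4/sqrt(8), <v, e_2> = 14/sqrt(34), <v, e_3> = -24/sqrt(2448).
Square and sum: Σ |<v, e_j>|^2 = 8.
Compute ||v||^2 = v·v = 9.
Deficit = 9 − 8 = 1 ≥ 0, confirming Bessel's inequality. (The deficit equals ||v − Σ <v,e_j> e_j||^2, the squared distance from v to span{e_j}.)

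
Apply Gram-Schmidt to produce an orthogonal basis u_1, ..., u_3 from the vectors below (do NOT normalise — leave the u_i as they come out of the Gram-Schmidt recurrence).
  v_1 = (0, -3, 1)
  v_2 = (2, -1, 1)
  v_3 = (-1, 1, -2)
Orthogonal basis:
  u_1 = (0, -3, 1)
  u_2 = (2, 1/5, 3/5)
  u_3 = (4/11, -4/11, -12/11)

Apply the Gram-Schmidt recurrence
  u_1 = v_1
  u_i = v_i − Σ_{j<i} ((v_i · u_j) / (u_j · u_j)) · u_j.

Step by step this gives:
  u_1 = (0, -3, 1)
  u_2 = (2, 1/5, 3/5)
  u_3 = (4/11, -4/11, -12/11)

Orthogonality check:
  u_2 · u_1 = 0 (should be 0)
  u_3 · u_1 = 0 (should be 0)
  u_3 · u_2 = 0 (should be 0)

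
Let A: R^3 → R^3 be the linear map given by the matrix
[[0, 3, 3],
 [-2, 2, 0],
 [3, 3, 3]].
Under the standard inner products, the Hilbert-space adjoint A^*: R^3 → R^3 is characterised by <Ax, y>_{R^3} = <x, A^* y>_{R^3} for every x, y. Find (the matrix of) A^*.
A^* = A^T =
[[0, -2, 3],
 [3, 2, 3],
 [3, 0, 3]]

For real matrices with standard dot products, the defining identity <Ax, y> = <x, A^* y> gives (Ax)^T y = x^T (A^*) y, i.e. x^T A^T y = x^T (A^*) y. Since this holds for all x, y, we must have A^* = A^T. Therefore
A^* =
[[0, -2, 3],
 [3, 2, 3],
 [3, 0, 3]].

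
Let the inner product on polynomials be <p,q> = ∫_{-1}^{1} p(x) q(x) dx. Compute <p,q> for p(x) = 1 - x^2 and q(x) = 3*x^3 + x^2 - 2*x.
<p,q> = 4/15

Expand the product: p(x)·q(x) = -3*x^5 - x^4 + 5*x^3 + x^2 - 2*x.
∫_{-1}^{1} of each monomial x^k gives [2/(k+1) if k even, 0 if k odd]. Integrating term-by-term (or equivalently evaluating the antiderivative F(x) = -x^6/2 - x^5/5 + 5*x^4/4 + x^3/3 - x^2 at the endpoints):
  F(1) − F(−1) = -7/60 − (-23/60) = 4/15.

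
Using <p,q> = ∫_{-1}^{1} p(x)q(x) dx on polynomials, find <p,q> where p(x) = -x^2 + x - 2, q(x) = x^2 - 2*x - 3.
<p,q> = 164/15

Expand the product: p(x)·q(x) = -x^4 + 3*x^3 - x^2 + x + 6.
∫_{-1}^{1} of each monomial x^k gives [2/(k+1) if k even, 0 if k odd]. Integrating term-by-term (or equivalently evaluating the antiderivative F(x) = -x^5/5 + 3*x^4/4 - x^3/3 + x^2/2 + 6*x at the endpoints):
  F(1) − F(−1) = 403/60 − (-253/60) = 164/15.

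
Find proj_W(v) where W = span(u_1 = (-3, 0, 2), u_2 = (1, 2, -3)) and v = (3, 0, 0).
proj_W(v) = (255/101, -84/101, -72/101)

Set up U = [u_1 | ... | u_2] ∈ R^(3×2). The projector onto W = col(U) is P = U (U^T U)^(-1) U^T.
Compute U^T U =
  [13, -9]
  [-9, 14],
and U^T v = (-9, 3).
Solve U^T U · c = U^T v for the coefficients: c = (-99/101, -42/101). The projection is proj_W(v) = U c.
Check: (v - proj_W(v)) · u_1 = 0  (should be 0).
Check: (v - proj_W(v)) · u_2 = 0  (should be 0).
Result: proj_W(v) = (255/101, -84/101, -72/101).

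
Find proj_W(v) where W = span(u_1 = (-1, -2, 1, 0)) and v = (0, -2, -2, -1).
proj_W(v) = (-1/3, -2/3, 1/3, 0)

Set up U = [u_1 | ... | u_1] ∈ R^(4×1). The projector onto W = col(U) is P = U (U^T U)^(-1) U^T.
Compute U^T U =
  [6],
and U^T v = (2).
Solve U^T U · c = U^T v for the coefficients: c = (1/3). The projection is proj_W(v) = U c.
Check: (v - proj_W(v)) · u_1 = 0  (should be 0).
Result: proj_W(v) = (-1/3, -2/3, 1/3, 0).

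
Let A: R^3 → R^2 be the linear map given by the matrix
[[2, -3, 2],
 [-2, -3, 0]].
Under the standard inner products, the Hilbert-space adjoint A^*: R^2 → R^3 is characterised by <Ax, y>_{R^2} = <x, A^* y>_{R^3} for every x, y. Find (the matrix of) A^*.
A^* = A^T =
[[2, -2],
 [-3, -3],
 [2, 0]]

For real matrices with standard dot products, the defining identity <Ax, y> = <x, A^* y> gives (Ax)^T y = x^T (A^*) y, i.e. x^T A^T y = x^T (A^*) y. Since this holds for all x, y, we must have A^* = A^T. Therefore
A^* =
[[2, -2],
 [-3, -3],
 [2, 0]].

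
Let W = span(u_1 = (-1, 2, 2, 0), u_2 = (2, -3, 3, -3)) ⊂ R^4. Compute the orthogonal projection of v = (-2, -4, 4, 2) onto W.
proj_W(v) = (34/55, -42/55, 114/55, -78/55)

Set up U = [u_1 | ... | u_2] ∈ R^(4×2). The projector onto W = col(U) is P = U (U^T U)^(-1) U^T.
Compute U^T U =
  [9, -2]
  [-2, 31],
and U^T v = (2, 14).
Solve U^T U · c = U^T v for the coefficients: c = (18/55, 26/55). The projection is proj_W(v) = U c.
Check: (v - proj_W(v)) · u_1 = 0  (should be 0).
Check: (v - proj_W(v)) · u_2 = 0  (should be 0).
Result: proj_W(v) = (34/55, -42/55, 114/55, -78/55).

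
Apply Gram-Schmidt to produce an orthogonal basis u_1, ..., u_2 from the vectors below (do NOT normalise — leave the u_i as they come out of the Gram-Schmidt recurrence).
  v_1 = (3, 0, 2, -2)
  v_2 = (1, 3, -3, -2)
Orthogonal basis:
  u_1 = (3, 0, 2, -2)
  u_2 = (14/17, 3, -53/17, -32/17)

Apply the Gram-Schmidt recurrence
  u_1 = v_1
  u_i = v_i − Σ_{j<i} ((v_i · u_j) / (u_j · u_j)) · u_j.

Step by step this gives:
  u_1 = (3, 0, 2, -2)
  u_2 = (14/17, 3, -53/17, -32/17)

Orthogonality check:
  u_2 · u_1 = 0 (should be 0)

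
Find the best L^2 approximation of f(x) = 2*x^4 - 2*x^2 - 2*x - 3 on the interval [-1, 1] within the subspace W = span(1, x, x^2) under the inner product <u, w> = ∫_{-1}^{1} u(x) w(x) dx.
g(x) = -2*x^2/7 - 2*x - 111/35

The best approximation g ∈ W is the orthogonal projection of f onto W. Writing g = a_0 + a_1 x + a_2 x^2, the coefficients solve the normal equations G · a = b where
  G_{ij} = <φ_i, φ_j> and b_i = <f, φ_i>, with φ_0 = 1, φ_1 = x, φ_2 = x^2.
G =
  [2, 0, 2/3]
  [0, 2/3, 0]
  [2/3, 0, 2/5],
b = (-98/15, -4/3, -78/35).
Solving gives a_0 = -111/35, a_1 = -2, a_2 = -2/7, so
  g(x) = -2*x^2/7 - 2*x - 111/35.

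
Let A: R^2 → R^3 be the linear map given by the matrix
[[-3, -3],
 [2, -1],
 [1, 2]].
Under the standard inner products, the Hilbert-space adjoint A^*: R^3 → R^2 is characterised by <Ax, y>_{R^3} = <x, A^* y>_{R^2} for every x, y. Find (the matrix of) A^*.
A^* = A^T =
[[-3, 2, 1],
 [-3, -1, 2]]

For real matrices with standard dot products, the defining identity <Ax, y> = <x, A^* y> gives (Ax)^T y = x^T (A^*) y, i.e. x^T A^T y = x^T (A^*) y. Since this holds for all x, y, we must have A^* = A^T. Therefore
A^* =
[[-3, 2, 1],
 [-3, -1, 2]].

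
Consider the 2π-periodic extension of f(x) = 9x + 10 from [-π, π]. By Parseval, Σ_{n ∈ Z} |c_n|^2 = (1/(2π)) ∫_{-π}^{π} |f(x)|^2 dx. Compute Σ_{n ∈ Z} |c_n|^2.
Σ |c_n|^2 = 27π^2 + 100

Expand and integrate term by term over [-π, π]:
  ∫ (9x)^2 dx = 81·(2π^3/3); ∫ 2·9·(10)·x dx = 0 (odd integrand); ∫ 10^2 dx = 100·2π.
So (1/(2π)) ∫_{-π}^{π} (9x + 10)^2 dx = 81π^2/3 + 100 = 27π^2 + 100.
Parseval ⇒ Σ |c_n|^2 = 27π^2 + 100.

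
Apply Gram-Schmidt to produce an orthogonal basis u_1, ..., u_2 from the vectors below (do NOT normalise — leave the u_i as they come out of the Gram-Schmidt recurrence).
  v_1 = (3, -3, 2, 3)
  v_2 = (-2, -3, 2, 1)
Orthogonal basis:
  u_1 = (3, -3, 2, 3)
  u_2 = (-92/31, -63/31, 42/31, 1/31)

Apply the Gram-Schmidt recurrence
  u_1 = v_1
  u_i = v_i − Σ_{j<i} ((v_i · u_j) / (u_j · u_j)) · u_j.

Step by step this gives:
  u_1 = (3, -3, 2, 3)
  u_2 = (-92/31, -63/31, 42/31, 1/31)

Orthogonality check:
  u_2 · u_1 = 0 (should be 0)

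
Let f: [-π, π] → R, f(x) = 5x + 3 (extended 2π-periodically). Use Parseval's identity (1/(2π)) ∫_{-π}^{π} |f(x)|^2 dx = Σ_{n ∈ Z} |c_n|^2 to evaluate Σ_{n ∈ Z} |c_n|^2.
Σ |c_n|^2 = 25π^2/3 + 9

Expand and integrate term by term over [-π, π]:
  ∫ (5x)^2 dx = 25·(2π^3/3); ∫ 2·5·(3)·x dx = 0 (odd integrand); ∫ 3^2 dx = 9·2π.
So (1/(2π)) ∫_{-π}^{π} (5x + 3)^2 dx = 25π^2/3 + 9 = 25π^2/3 + 9.
Parseval ⇒ Σ |c_n|^2 = 25π^2/3 + 9.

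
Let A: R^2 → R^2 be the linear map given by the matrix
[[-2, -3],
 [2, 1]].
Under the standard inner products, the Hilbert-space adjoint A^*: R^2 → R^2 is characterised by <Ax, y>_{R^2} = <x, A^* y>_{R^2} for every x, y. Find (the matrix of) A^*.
A^* = A^T =
[[-2, 2],
 [-3, 1]]

For real matrices with standard dot products, the defining identity <Ax, y> = <x, A^* y> gives (Ax)^T y = x^T (A^*) y, i.e. x^T A^T y = x^T (A^*) y. Since this holds for all x, y, we must have A^* = A^T. Therefore
A^* =
[[-2, 2],
 [-3, 1]].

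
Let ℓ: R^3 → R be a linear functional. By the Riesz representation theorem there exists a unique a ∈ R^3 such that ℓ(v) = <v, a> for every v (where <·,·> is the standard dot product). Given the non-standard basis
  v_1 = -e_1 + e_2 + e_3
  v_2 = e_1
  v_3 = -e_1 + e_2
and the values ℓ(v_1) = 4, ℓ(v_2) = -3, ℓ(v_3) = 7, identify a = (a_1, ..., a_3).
a = (-3, 4, -3)

Write a = (a_1, ..., a_3) in the standard basis. For each basis vector v_i, ℓ(v_i) = <v_i, a> is a linear equation in the a_j's. Collect the n equations into a matrix system V a = ℓ, where row i of V is v_i (expressed in the standard basis). Since V is invertible (lower-triangular with 1s on the diagonal, up to permutation), solve by back-substitution:
  V =
[[-1, 1, 1],
 [1, 0, 0],
 [-1, 1, 0]]
  V a = (4, -3, 7)
Solving gives a = (-3, 4, -3).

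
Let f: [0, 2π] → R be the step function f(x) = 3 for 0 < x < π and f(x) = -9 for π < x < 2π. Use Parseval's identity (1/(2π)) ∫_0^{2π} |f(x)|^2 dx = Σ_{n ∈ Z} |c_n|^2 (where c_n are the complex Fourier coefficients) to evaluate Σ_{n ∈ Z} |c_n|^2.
Σ |c_n|^2 = 45

Parseval equates the L^2 energy of f (normalised by 1/(2π)) with the ℓ^2 sum of its Fourier coefficients: (1/(2π)) ∫_0^{2π} |f|^2 = Σ |c_n|^2.
Compute the left side: (1/(2π)) [∫_0^π 3^2 dx + ∫_π^{2π} (-9)^2 dx] = (1/(2π)) · (9π + 81π) = (9 + 81)/2 = 45.
So Σ_{n ∈ Z} |c_n|^2 = 45.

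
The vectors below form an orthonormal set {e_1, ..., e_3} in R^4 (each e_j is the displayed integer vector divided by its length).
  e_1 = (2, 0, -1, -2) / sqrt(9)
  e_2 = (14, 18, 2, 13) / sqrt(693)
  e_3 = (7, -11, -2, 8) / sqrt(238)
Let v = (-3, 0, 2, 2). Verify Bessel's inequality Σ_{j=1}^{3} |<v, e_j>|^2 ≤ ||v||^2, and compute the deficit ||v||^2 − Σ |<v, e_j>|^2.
Σ |<v, e_j>|^2 = 6189/374; ||v||^2 = 17; deficit = 169/374

Write each e_j = u_j / sqrt(<u_j, u_j>) where u_j is the displayed integer vector. Then <v, e_j> = <v, u_j> / sqrt(<u_j, u_j>), so |<v, e_j>|^2 = <v, u_j>^2 / <u_j, u_j>.
Coefficients: <v, e_1> = -12/sqrt(9), <v, e_2> = -12/sqrt(693), <v, e_3> = -9/sqrt(238).
Square and sum: Σ |<v, e_j>|^2 = 6189/374.
Compute ||v||^2 = v·v = 17.
Deficit = 17 − 6189/374 = 169/374 ≥ 0, confirming Bessel's inequality. (The deficit equals ||v − Σ <v,e_j> e_j||^2, the squared distance from v to span{e_j}.)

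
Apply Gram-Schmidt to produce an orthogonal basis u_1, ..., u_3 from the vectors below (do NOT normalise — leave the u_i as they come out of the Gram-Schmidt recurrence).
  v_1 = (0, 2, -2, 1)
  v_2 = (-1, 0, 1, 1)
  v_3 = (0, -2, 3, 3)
Orthogonal basis:
  u_1 = (0, 2, -2, 1)
  u_2 = (-1, 2/9, 7/9, 10/9)
  u_3 = (47/26, -11/13, 1/26, 23/13)

Apply the Gram-Schmidt recurrence
  u_1 = v_1
  u_i = v_i − Σ_{j<i} ((v_i · u_j) / (u_j · u_j)) · u_j.

Step by step this gives:
  u_1 = (0, 2, -2, 1)
  u_2 = (-1, 2/9, 7/9, 10/9)
  u_3 = (47/26, -11/13, 1/26, 23/13)

Orthogonality check:
  u_2 · u_1 = 0 (should be 0)
  u_3 · u_1 = 0 (should be 0)
  u_3 · u_2 = 0 (should be 0)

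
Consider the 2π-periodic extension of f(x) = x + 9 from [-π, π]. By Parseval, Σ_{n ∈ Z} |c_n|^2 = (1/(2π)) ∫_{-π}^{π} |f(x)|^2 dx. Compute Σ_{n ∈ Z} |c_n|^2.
Σ |c_n|^2 = π^2/3 + 81

Expand and integrate term by term over [-π, π]:
  ∫ (x)^2 dx = 1·(2π^3/3); ∫ 2·1·(9)·x dx = 0 (odd integrand); ∫ 9^2 dx = 81·2π.
So (1/(2π)) ∫_{-π}^{π} (x + 9)^2 dx = 1π^2/3 + 81 = π^2/3 + 81.
Parseval ⇒ Σ |c_n|^2 = π^2/3 + 81.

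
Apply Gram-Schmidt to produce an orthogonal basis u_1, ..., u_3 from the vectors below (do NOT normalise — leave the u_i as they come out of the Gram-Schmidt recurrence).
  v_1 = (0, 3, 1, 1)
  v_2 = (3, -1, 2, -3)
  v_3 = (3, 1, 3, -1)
Orthogonal basis:
  u_1 = (0, 3, 1, 1)
  u_2 = (3, 1/11, 26/11, -29/11)
  u_3 = (30/79, -35/79, 38/79, 67/79)

Apply the Gram-Schmidt recurrence
  u_1 = v_1
  u_i = v_i − Σ_{j<i} ((v_i · u_j) / (u_j · u_j)) · u_j.

Step by step this gives:
  u_1 = (0, 3, 1, 1)
  u_2 = (3, 1/11, 26/11, -29/11)
  u_3 = (30/79, -35/79, 38/79, 67/79)

Orthogonality check:
  u_2 · u_1 = 0 (should be 0)
  u_3 · u_1 = 0 (should be 0)
  u_3 · u_2 = 0 (should be 0)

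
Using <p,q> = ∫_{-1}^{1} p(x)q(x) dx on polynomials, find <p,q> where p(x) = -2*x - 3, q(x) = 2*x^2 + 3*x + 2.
<p,q> = -20

Expand the product: p(x)·q(x) = -4*x^3 - 12*x^2 - 13*x - 6.
∫_{-1}^{1} of each monomial x^k gives [2/(k+1) if k even, 0 if k odd]. Integrating term-by-term (or equivalently evaluating the antiderivative F(x) = -x^4 - 4*x^3 - 13*x^2/2 - 6*x at the endpoints):
  F(1) − F(−1) = -35/2 − (5/2) = -20.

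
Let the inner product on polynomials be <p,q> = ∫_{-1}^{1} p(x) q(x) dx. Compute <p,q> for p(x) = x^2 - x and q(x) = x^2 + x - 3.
<p,q> = -34/15

Expand the product: p(x)·q(x) = x^4 - 4*x^2 + 3*x.
∫_{-1}^{1} of each monomial x^k gives [2/(k+1) if k even, 0 if k odd]. Integrating term-by-term (or equivalently evaluating the antiderivative F(x) = x^5/5 - 4*x^3/3 + 3*x^2/2 at the endpoints):
  F(1) − F(−1) = 11/30 − (79/30) = -34/15.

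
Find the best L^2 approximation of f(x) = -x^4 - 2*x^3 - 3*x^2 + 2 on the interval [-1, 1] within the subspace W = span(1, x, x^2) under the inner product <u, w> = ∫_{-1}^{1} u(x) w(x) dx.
g(x) = -27*x^2/7 - 6*x/5 + 73/35

The best approximation g ∈ W is the orthogonal projection of f onto W. Writing g = a_0 + a_1 x + a_2 x^2, the coefficients solve the normal equations G · a = b where
  G_{ij} = <φ_i, φ_j> and b_i = <f, φ_i>, with φ_0 = 1, φ_1 = x, φ_2 = x^2.
G =
  [2, 0, 2/3]
  [0, 2/3, 0]
  [2/3, 0, 2/5],
b = (8/5, -4/5, -16/105).
Solving gives a_0 = 73/35, a_1 = -6/5, a_2 = -27/7, so
  g(x) = -27*x^2/7 - 6*x/5 + 73/35.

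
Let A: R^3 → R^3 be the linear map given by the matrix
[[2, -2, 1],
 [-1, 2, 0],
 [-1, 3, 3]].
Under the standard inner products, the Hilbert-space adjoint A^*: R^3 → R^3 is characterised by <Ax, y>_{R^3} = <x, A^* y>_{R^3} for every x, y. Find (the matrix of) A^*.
A^* = A^T =
[[2, -1, -1],
 [-2, 2, 3],
 [1, 0, 3]]

For real matrices with standard dot products, the defining identity <Ax, y> = <x, A^* y> gives (Ax)^T y = x^T (A^*) y, i.e. x^T A^T y = x^T (A^*) y. Since this holds for all x, y, we must have A^* = A^T. Therefore
A^* =
[[2, -1, -1],
 [-2, 2, 3],
 [1, 0, 3]].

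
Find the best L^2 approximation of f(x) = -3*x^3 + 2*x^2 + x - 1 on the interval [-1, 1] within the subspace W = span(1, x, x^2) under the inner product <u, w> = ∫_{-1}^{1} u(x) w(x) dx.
g(x) = 2*x^2 - 4*x/5 - 1

The best approximation g ∈ W is the orthogonal projection of f onto W. Writing g = a_0 + a_1 x + a_2 x^2, the coefficients solve the normal equations G · a = b where
  G_{ij} = <φ_i, φ_j> and b_i = <f, φ_i>, with φ_0 = 1, φ_1 = x, φ_2 = x^2.
G =
  [2, 0, 2/3]
  [0, 2/3, 0]
  [2/3, 0, 2/5],
b = (-2/3, -8/15, 2/15).
Solving gives a_0 = -1, a_1 = -4/5, a_2 = 2, so
  g(x) = 2*x^2 - 4*x/5 - 1.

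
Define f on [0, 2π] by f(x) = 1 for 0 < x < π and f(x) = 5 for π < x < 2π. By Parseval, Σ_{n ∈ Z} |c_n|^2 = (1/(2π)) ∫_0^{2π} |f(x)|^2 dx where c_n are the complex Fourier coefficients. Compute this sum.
Σ |c_n|^2 = 13

Parseval equates the L^2 energy of f (normalised by 1/(2π)) with the ℓ^2 sum of its Fourier coefficients: (1/(2π)) ∫_0^{2π} |f|^2 = Σ |c_n|^2.
Compute the left side: (1/(2π)) [∫_0^π 1^2 dx + ∫_π^{2π} 5^2 dx] = (1/(2π)) · (1π + 25π) = (1 + 25)/2 = 13.
So Σ_{n ∈ Z} |c_n|^2 = 13.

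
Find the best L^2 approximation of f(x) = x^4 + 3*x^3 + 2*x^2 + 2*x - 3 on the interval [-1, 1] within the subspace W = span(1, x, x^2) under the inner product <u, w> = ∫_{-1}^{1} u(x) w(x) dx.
g(x) = 20*x^2/7 + 19*x/5 - 108/35

The best approximation g ∈ W is the orthogonal projection of f onto W. Writing g = a_0 + a_1 x + a_2 x^2, the coefficients solve the normal equations G · a = b where
  G_{ij} = <φ_i, φ_j> and b_i = <f, φ_i>, with φ_0 = 1, φ_1 = x, φ_2 = x^2.
G =
  [2, 0, 2/3]
  [0, 2/3, 0]
  [2/3, 0, 2/5],
b = (-64/15, 38/15, -32/35).
Solving gives a_0 = -108/35, a_1 = 19/5, a_2 = 20/7, so
  g(x) = 20*x^2/7 + 19*x/5 - 108/35.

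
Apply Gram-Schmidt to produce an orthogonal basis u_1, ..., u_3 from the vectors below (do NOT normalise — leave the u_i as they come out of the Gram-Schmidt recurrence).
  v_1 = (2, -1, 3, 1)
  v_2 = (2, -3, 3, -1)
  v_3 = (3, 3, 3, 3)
Orthogonal basis:
  u_1 = (2, -1, 3, 1)
  u_2 = (0, -2, 0, -2)
  u_3 = (1, 1, 0, -1)

Apply the Gram-Schmidt recurrence
  u_1 = v_1
  u_i = v_i − Σ_{j<i} ((v_i · u_j) / (u_j · u_j)) · u_j.

Step by step this gives:
  u_1 = (2, -1, 3, 1)
  u_2 = (0, -2, 0, -2)
  u_3 = (1, 1, 0, -1)

Orthogonality check:
  u_2 · u_1 = 0 (should be 0)
  u_3 · u_1 = 0 (should be 0)
  u_3 · u_2 = 0 (should be 0)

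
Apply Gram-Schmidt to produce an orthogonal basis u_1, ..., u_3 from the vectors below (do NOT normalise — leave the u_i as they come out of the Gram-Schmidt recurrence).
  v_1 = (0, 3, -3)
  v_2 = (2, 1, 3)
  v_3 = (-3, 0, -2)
Orthogonal basis:
  u_1 = (0, 3, -3)
  u_2 = (2, 2, 2)
  u_3 = (-4/3, 2/3, 2/3)

Apply the Gram-Schmidt recurrence
  u_1 = v_1
  u_i = v_i − Σ_{j<i} ((v_i · u_j) / (u_j · u_j)) · u_j.

Step by step this gives:
  u_1 = (0, 3, -3)
  u_2 = (2, 2, 2)
  u_3 = (-4/3, 2/3, 2/3)

Orthogonality check:
  u_2 · u_1 = 0 (should be 0)
  u_3 · u_1 = 0 (should be 0)
  u_3 · u_2 = 0 (should be 0)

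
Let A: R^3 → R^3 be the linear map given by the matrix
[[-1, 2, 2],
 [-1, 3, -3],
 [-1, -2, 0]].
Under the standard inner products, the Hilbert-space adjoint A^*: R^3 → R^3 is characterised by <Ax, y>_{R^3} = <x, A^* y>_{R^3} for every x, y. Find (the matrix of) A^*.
A^* = A^T =
[[-1, -1, -1],
 [2, 3, -2],
 [2, -3, 0]]

For real matrices with standard dot products, the defining identity <Ax, y> = <x, A^* y> gives (Ax)^T y = x^T (A^*) y, i.e. x^T A^T y = x^T (A^*) y. Since this holds for all x, y, we must have A^* = A^T. Therefore
A^* =
[[-1, -1, -1],
 [2, 3, -2],
 [2, -3, 0]].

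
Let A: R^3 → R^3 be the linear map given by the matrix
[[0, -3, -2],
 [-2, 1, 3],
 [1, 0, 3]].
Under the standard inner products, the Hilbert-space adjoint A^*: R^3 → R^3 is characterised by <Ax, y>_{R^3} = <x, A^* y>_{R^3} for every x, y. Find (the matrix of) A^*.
A^* = A^T =
[[0, -2, 1],
 [-3, 1, 0],
 [-2, 3, 3]]

For real matrices with standard dot products, the defining identity <Ax, y> = <x, A^* y> gives (Ax)^T y = x^T (A^*) y, i.e. x^T A^T y = x^T (A^*) y. Since this holds for all x, y, we must have A^* = A^T. Therefore
A^* =
[[0, -2, 1],
 [-3, 1, 0],
 [-2, 3, 3]].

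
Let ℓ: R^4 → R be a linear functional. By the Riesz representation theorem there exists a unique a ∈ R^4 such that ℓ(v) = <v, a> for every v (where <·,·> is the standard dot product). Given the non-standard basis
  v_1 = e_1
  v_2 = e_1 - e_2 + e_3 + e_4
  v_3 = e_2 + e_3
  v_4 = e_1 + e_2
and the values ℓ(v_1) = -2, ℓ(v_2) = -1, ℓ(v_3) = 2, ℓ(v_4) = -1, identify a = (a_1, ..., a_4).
a = (-2, 1, 1, 1)

Write a = (a_1, ..., a_4) in the standard basis. For each basis vector v_i, ℓ(v_i) = <v_i, a> is a linear equation in the a_j's. Collect the n equations into a matrix system V a = ℓ, where row i of V is v_i (expressed in the standard basis). Since V is invertible (lower-triangular with 1s on the diagonal, up to permutation), solve by back-substitution:
  V =
[[1, 0, 0, 0],
 [1, -1, 1, 1],
 [0, 1, 1, 0],
 [1, 1, 0, 0]]
  V a = (-2, -1, 2, -1)
Solving gives a = (-2, 1, 1, 1).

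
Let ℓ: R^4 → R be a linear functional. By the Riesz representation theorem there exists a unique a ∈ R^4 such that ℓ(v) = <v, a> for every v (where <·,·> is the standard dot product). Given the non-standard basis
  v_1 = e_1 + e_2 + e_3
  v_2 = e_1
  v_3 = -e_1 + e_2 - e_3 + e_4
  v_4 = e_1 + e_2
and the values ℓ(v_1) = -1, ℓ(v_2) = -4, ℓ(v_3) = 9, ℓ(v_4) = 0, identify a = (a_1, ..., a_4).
a = (-4, 4, -1, 0)

Write a = (a_1, ..., a_4) in the standard basis. For each basis vector v_i, ℓ(v_i) = <v_i, a> is a linear equation in the a_j's. Collect the n equations into a matrix system V a = ℓ, where row i of V is v_i (expressed in the standard basis). Since V is invertible (lower-triangular with 1s on the diagonal, up to permutation), solve by back-substitution:
  V =
[[1, 1, 1, 0],
 [1, 0, 0, 0],
 [-1, 1, -1, 1],
 [1, 1, 0, 0]]
  V a = (-1, -4, 9, 0)
Solving gives a = (-4, 4, -1, 0).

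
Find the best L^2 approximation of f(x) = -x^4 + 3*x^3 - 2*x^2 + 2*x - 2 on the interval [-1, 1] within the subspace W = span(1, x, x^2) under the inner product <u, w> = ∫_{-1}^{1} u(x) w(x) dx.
g(x) = -20*x^2/7 + 19*x/5 - 67/35

The best approximation g ∈ W is the orthogonal projection of f onto W. Writing g = a_0 + a_1 x + a_2 x^2, the coefficients solve the normal equations G · a = b where
  G_{ij} = <φ_i, φ_j> and b_i = <f, φ_i>, with φ_0 = 1, φ_1 = x, φ_2 = x^2.
G =
  [2, 0, 2/3]
  [0, 2/3, 0]
  [2/3, 0, 2/5],
b = (-86/15, 38/15, -254/105).
Solving gives a_0 = -67/35, a_1 = 19/5, a_2 = -20/7, so
  g(x) = -20*x^2/7 + 19*x/5 - 67/35.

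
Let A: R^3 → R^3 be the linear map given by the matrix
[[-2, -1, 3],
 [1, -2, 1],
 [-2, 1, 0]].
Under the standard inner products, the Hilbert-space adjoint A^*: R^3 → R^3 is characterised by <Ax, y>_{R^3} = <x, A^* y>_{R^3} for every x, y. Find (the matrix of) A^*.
A^* = A^T =
[[-2, 1, -2],
 [-1, -2, 1],
 [3, 1, 0]]

For real matrices with standard dot products, the defining identity <Ax, y> = <x, A^* y> gives (Ax)^T y = x^T (A^*) y, i.e. x^T A^T y = x^T (A^*) y. Since this holds for all x, y, we must have A^* = A^T. Therefore
A^* =
[[-2, 1, -2],
 [-1, -2, 1],
 [3, 1, 0]].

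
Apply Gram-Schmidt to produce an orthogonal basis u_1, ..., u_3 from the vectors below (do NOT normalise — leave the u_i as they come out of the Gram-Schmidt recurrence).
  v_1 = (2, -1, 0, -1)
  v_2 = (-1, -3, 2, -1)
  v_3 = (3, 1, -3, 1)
Orthogonal basis:
  u_1 = (2, -1, 0, -1)
  u_2 = (-5/3, -8/3, 2, -2/3)
  u_3 = (0, -1, -1, 1)

Apply the Gram-Schmidt recurrence
  u_1 = v_1
  u_i = v_i − Σ_{j<i} ((v_i · u_j) / (u_j · u_j)) · u_j.

Step by step this gives:
  u_1 = (2, -1, 0, -1)
  u_2 = (-5/3, -8/3, 2, -2/3)
  u_3 = (0, -1, -1, 1)

Orthogonality check:
  u_2 · u_1 = 0 (should be 0)
  u_3 · u_1 = 0 (should be 0)
  u_3 · u_2 = 0 (should be 0)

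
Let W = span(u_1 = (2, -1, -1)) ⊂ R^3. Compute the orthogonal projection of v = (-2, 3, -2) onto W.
proj_W(v) = (-5/3, 5/6, 5/6)

Set up U = [u_1 | ... | u_1] ∈ R^(3×1). The projector onto W = col(U) is P = U (U^T U)^(-1) U^T.
Compute U^T U =
  [6],
and U^T v = (-5).
Solve U^T U · c = U^T v for the coefficients: c = (-5/6). The projection is proj_W(v) = U c.
Check: (v - proj_W(v)) · u_1 = 0  (should be 0).
Result: proj_W(v) = (-5/3, 5/6, 5/6).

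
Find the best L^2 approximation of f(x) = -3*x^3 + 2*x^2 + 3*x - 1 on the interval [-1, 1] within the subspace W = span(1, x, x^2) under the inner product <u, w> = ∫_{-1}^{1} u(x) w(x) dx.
g(x) = 2*x^2 + 6*x/5 - 1

The best approximation g ∈ W is the orthogonal projection of f onto W. Writing g = a_0 + a_1 x + a_2 x^2, the coefficients solve the normal equations G · a = b where
  G_{ij} = <φ_i, φ_j> and b_i = <f, φ_i>, with φ_0 = 1, φ_1 = x, φ_2 = x^2.
G =
  [2, 0, 2/3]
  [0, 2/3, 0]
  [2/3, 0, 2/5],
b = (-2/3, 4/5, 2/15).
Solving gives a_0 = -1, a_1 = 6/5, a_2 = 2, so
  g(x) = 2*x^2 + 6*x/5 - 1.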